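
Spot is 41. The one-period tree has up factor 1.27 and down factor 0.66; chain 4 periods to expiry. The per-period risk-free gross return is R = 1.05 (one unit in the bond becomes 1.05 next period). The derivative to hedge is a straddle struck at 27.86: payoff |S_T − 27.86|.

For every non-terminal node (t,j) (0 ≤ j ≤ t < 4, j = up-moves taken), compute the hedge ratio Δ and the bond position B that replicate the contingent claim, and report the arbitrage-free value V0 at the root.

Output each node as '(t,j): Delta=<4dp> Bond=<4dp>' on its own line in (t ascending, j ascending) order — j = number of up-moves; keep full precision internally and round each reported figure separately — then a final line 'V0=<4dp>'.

(0,0): Delta=0.7545 Bond=-9.7535
(1,0): Delta=0.2439 Bond=3.5763
(1,1): Delta=0.9042 Bond=-18.0357
(2,0): Delta=-0.8943 Bond=24.0830
(2,1): Delta=0.5776 Bond=-7.7119
(2,2): Delta=1.0000 Bond=-25.2698
(3,0): Delta=-1.0000 Bond=26.5333
(3,1): Delta=-0.8633 Bond=24.5842
(3,2): Delta=1.0000 Bond=-26.5333
(3,3): Delta=1.0000 Bond=-26.5333
V0=21.1830

Risk-neutral probability p* = (R−d)/(u−d) = (1.05−0.66)/(1.27−0.66) = 0.6393.
Terminal values V(4,·): V(4,0)=20.0804, V(4,1)=12.8901, V(4,2)=0.9457, V(4,3)=27.5692, V(4,4)=78.7993
Node (3,0) S=11.7873: V=(p*·12.8901+(1−p*)·20.0804)/1.05=14.7460; Δ=(12.8901−20.0804)/(14.9699−7.7796)=-1.0000; B=V−Δ·S=26.5333
Node (3,1) S=22.6817: V=(p*·0.9457+(1−p*)·12.8901)/1.05=5.0034; Δ=(0.9457−12.8901)/(28.8057−14.9699)=-0.8633; B=V−Δ·S=24.5842
Node (3,2) S=43.6451: V=(p*·27.5692+(1−p*)·0.9457)/1.05=17.1117; Δ=(27.5692−0.9457)/(55.4292−28.8057)=1.0000; B=V−Δ·S=-26.5333
Node (3,3) S=83.9837: V=(p*·78.7993+(1−p*)·27.5692)/1.05=57.4504; Δ=(78.7993−27.5692)/(106.6593−55.4292)=1.0000; B=V−Δ·S=-26.5333
Node (2,0) S=17.8596: V=(p*·5.0034+(1−p*)·14.7460)/1.05=8.1115; Δ=(5.0034−14.7460)/(22.6817−11.7873)=-0.8943; B=V−Δ·S=24.0830
Node (2,1) S=34.3662: V=(p*·17.1117+(1−p*)·5.0034)/1.05=12.1379; Δ=(17.1117−5.0034)/(43.6451−22.6817)=0.5776; B=V−Δ·S=-7.7119
Node (2,2) S=66.1289: V=(p*·57.4504+(1−p*)·17.1117)/1.05=40.8591; Δ=(57.4504−17.1117)/(83.9837−43.6451)=1.0000; B=V−Δ·S=-25.2698
Node (1,0) S=27.0600: V=(p*·12.1379+(1−p*)·8.1115)/1.05=10.1769; Δ=(12.1379−8.1115)/(34.3662−17.8596)=0.2439; B=V−Δ·S=3.5763
Node (1,1) S=52.0700: V=(p*·40.8591+(1−p*)·12.1379)/1.05=29.0482; Δ=(40.8591−12.1379)/(66.1289−34.3662)=0.9042; B=V−Δ·S=-18.0357
Node (0,0) S=41.0000: V=(p*·29.0482+(1−p*)·10.1769)/1.05=21.1830; Δ=(29.0482−10.1769)/(52.0700−27.0600)=0.7545; B=V−Δ·S=-9.7535
Each (Δ,B) replicates both successor values, so the strategy is self-financing and V0 is arbitrage-free.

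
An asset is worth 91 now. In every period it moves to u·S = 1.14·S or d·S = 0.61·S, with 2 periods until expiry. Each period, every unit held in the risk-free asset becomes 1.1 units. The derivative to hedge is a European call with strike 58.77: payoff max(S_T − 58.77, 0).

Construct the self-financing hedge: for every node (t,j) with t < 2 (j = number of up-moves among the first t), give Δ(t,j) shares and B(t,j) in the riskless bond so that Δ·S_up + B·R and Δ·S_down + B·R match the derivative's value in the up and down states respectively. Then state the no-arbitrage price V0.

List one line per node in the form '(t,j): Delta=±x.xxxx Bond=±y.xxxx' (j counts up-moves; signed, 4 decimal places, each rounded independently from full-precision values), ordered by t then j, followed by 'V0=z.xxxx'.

Since d<R<u, set p* = (R−d)/(u−d) = 0.9245; price each node as the discounted p*-expectation of its children.
Terminal values V(2,·): V(2,0)=0.0000, V(2,1)=4.5114, V(2,2)=59.4936
(1,0): S=55.5100. Δ = (V_up−V_dn)/(S_up−S_dn) = (4.5114−0.0000)/(63.2814−33.8611) = 0.1533. V = [p*·4.5114 + (1−p*)·0.0000]/1.1 = 3.7917. B = V − Δ·S = -4.7203.
(1,1): S=103.7400. Δ = (V_up−V_dn)/(S_up−S_dn) = (59.4936−4.5114)/(118.2636−63.2814) = 1.0000. V = [p*·59.4936 + (1−p*)·4.5114]/1.1 = 50.3127. B = V − Δ·S = -53.4273.
(0,0): S=91.0000. Δ = (V_up−V_dn)/(S_up−S_dn) = (50.3127−3.7917)/(103.7400−55.5100) = 0.9646. V = [p*·50.3127 + (1−p*)·3.7917]/1.1 = 42.5470. B = V − Δ·S = -45.2284.
Check: Δ(0,0)·S0 + B(0,0) = 42.5470 = V0.

(0,0): Delta=0.9646 Bond=-45.2284
(1,0): Delta=0.1533 Bond=-4.7203
(1,1): Delta=1.0000 Bond=-53.4273
V0=42.5470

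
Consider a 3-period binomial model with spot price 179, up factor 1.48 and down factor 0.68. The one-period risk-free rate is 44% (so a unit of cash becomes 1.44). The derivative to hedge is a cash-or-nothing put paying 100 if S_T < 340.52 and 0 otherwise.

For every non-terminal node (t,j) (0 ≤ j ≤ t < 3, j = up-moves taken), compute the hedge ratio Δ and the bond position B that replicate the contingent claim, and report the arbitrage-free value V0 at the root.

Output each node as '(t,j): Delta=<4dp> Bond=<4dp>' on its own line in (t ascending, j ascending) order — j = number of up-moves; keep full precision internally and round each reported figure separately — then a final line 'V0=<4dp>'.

Risk-neutral probability p* = (R−d)/(u−d) = (1.44−0.68)/(1.48−0.68) = 0.9500.
Payoff layer (t=3): V(3,0)=100.0000, V(3,1)=100.0000, V(3,2)=100.0000, V(3,3)=0.0000
Node (2,0) S=82.7696: V=(p*·100.0000+(1−p*)·100.0000)/1.44=69.4444; Δ=(100.0000−100.0000)/(122.4990−56.2833)=0.0000; B=V−Δ·S=69.4444
Node (2,1) S=180.1456: V=(p*·100.0000+(1−p*)·100.0000)/1.44=69.4444; Δ=(100.0000−100.0000)/(266.6155−122.4990)=0.0000; B=V−Δ·S=69.4444
Node (2,2) S=392.0816: V=(p*·0.0000+(1−p*)·100.0000)/1.44=3.4722; Δ=(0.0000−100.0000)/(580.2808−266.6155)=-0.3188; B=V−Δ·S=128.4722
Node (1,0) S=121.7200: V=(p*·69.4444+(1−p*)·69.4444)/1.44=48.2253; Δ=(69.4444−69.4444)/(180.1456−82.7696)=0.0000; B=V−Δ·S=48.2253
Node (1,1) S=264.9200: V=(p*·3.4722+(1−p*)·69.4444)/1.44=4.7020; Δ=(3.4722−69.4444)/(392.0816−180.1456)=-0.3113; B=V−Δ·S=87.1672
Node (0,0) S=179.0000: V=(p*·4.7020+(1−p*)·48.2253)/1.44=4.7765; Δ=(4.7020−48.2253)/(264.9200−121.7200)=-0.3039; B=V−Δ·S=59.1807
Root portfolio cost Δ·179+B reproduces V0=4.7765.

(0,0): Delta=-0.3039 Bond=59.1807
(1,0): Delta=0.0000 Bond=48.2253
(1,1): Delta=-0.3113 Bond=87.1672
(2,0): Delta=0.0000 Bond=69.4444
(2,1): Delta=0.0000 Bond=69.4444
(2,2): Delta=-0.3188 Bond=128.4722
V0=4.7765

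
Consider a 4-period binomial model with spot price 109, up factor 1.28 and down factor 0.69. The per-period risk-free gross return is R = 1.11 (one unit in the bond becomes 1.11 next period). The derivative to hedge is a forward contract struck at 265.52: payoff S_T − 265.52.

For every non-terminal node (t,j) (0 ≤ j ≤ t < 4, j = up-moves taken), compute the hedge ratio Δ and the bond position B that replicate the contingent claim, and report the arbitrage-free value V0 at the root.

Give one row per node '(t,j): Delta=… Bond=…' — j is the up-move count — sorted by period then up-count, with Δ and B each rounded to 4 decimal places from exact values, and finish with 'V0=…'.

(0,0): Delta=1.0000 Bond=-174.9062
(1,0): Delta=1.0000 Bond=-194.1459
(1,1): Delta=1.0000 Bond=-194.1459
(2,0): Delta=1.0000 Bond=-215.5020
(2,1): Delta=1.0000 Bond=-215.5020
(2,2): Delta=1.0000 Bond=-215.5020
(3,0): Delta=1.0000 Bond=-239.2072
(3,1): Delta=1.0000 Bond=-239.2072
(3,2): Delta=1.0000 Bond=-239.2072
(3,3): Delta=1.0000 Bond=-239.2072
V0=-65.9062

Since d<R<u, set p* = (R−d)/(u−d) = 0.7119; price each node as the discounted p*-expectation of its children.
Terminal payoffs: V(4,0)=-240.8128, V(4,1)=-219.6864, V(4,2)=-180.4954, V(4,3)=-107.7932, V(4,4)=27.0746
Node (3,0) S=35.8075: V=(p*·-219.6864+(1−p*)·-240.8128)/1.11=-203.3997; Δ=(-219.6864−-240.8128)/(45.8336−24.7072)=1.0000; B=V−Δ·S=-239.2072
Node (3,1) S=66.4255: V=(p*·-180.4954+(1−p*)·-219.6864)/1.11=-172.7817; Δ=(-180.4954−-219.6864)/(85.0246−45.8336)=1.0000; B=V−Δ·S=-239.2072
Node (3,2) S=123.2241: V=(p*·-107.7932+(1−p*)·-180.4954)/1.11=-115.9831; Δ=(-107.7932−-180.4954)/(157.7268−85.0246)=1.0000; B=V−Δ·S=-239.2072
Node (3,3) S=228.5896: V=(p*·27.0746+(1−p*)·-107.7932)/1.11=-10.6176; Δ=(27.0746−-107.7932)/(292.5946−157.7268)=1.0000; B=V−Δ·S=-239.2072
Node (2,0) S=51.8949: V=(p*·-172.7817+(1−p*)·-203.3997)/1.11=-163.6071; Δ=(-172.7817−-203.3997)/(66.4255−35.8075)=1.0000; B=V−Δ·S=-215.5020
Node (2,1) S=96.2688: V=(p*·-115.9831+(1−p*)·-172.7817)/1.11=-119.2332; Δ=(-115.9831−-172.7817)/(123.2241−66.4255)=1.0000; B=V−Δ·S=-215.5020
Node (2,2) S=178.5856: V=(p*·-10.6176+(1−p*)·-115.9831)/1.11=-36.9164; Δ=(-10.6176−-115.9831)/(228.5896−123.2241)=1.0000; B=V−Δ·S=-215.5020
Node (1,0) S=75.2100: V=(p*·-119.2332+(1−p*)·-163.6071)/1.11=-118.9359; Δ=(-119.2332−-163.6071)/(96.2688−51.8949)=1.0000; B=V−Δ·S=-194.1459
Node (1,1) S=139.5200: V=(p*·-36.9164+(1−p*)·-119.2332)/1.11=-54.6259; Δ=(-36.9164−-119.2332)/(178.5856−96.2688)=1.0000; B=V−Δ·S=-194.1459
Node (0,0) S=109.0000: V=(p*·-54.6259+(1−p*)·-118.9359)/1.11=-65.9062; Δ=(-54.6259−-118.9359)/(139.5200−75.2100)=1.0000; B=V−Δ·S=-174.9062
Self-financing check: at every node Δ·S+B equals the discounted successor values.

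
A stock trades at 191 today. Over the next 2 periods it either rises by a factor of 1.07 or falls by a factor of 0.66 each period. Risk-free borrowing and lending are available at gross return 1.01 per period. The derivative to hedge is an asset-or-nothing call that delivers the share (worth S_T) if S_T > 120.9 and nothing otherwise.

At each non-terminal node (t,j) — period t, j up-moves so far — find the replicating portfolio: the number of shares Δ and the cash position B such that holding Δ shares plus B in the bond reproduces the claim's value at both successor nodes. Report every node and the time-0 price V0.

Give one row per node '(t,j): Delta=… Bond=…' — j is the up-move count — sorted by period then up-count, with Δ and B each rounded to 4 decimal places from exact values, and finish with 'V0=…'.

The replicating-portfolio and risk-neutral prices coincide; use p* = (1.01−0.66)/(1.07−0.66) = 0.8537 for the latter.
Terminal values V(2,·): V(2,0)=0.0000, V(2,1)=134.8842, V(2,2)=218.6759
  t=1,j=0: stock 126.0600 → up 134.8842 (V=134.8842), down 83.1996 (V=0.0000). Price 114.0050; hedge Δ=2.6098, bond B=-214.9809.
  t=1,j=1: stock 204.3700 → up 218.6759 (V=218.6759), down 134.8842 (V=134.8842). Price 204.3700; hedge Δ=1.0000, bond B=0.0000.
  t=0,j=0: stock 191.0000 → up 204.3700 (V=204.3700), down 126.0600 (V=114.0050). Price 189.2533; hedge Δ=1.1539, bond B=-31.1491.
Check: Δ(0,0)·S0 + B(0,0) = 189.2533 = V0.

(0,0): Delta=1.1539 Bond=-31.1491
(1,0): Delta=2.6098 Bond=-214.9809
(1,1): Delta=1.0000 Bond=0.0000
V0=189.2533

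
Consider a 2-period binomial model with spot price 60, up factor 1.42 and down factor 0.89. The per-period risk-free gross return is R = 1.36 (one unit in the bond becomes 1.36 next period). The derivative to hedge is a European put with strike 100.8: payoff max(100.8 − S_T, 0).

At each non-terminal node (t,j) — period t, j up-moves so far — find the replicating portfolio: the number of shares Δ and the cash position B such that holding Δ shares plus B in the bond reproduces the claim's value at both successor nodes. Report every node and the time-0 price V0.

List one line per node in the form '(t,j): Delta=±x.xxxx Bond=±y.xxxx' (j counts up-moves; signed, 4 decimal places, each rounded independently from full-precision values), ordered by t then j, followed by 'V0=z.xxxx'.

Under the risk-neutral measure, an up-move has probability p* = (R−d)/(u−d) = 0.8868 and values discount at R = 1.36.
At expiry t=2: V(2,0)=53.2740, V(2,1)=24.9720, V(2,2)=0.0000
  t=1,j=0: stock 53.4000 → up 75.8280 (V=24.9720), down 47.5260 (V=53.2740). Price 20.7176; hedge Δ=-1.0000, bond B=74.1176.
  t=1,j=1: stock 85.2000 → up 120.9840 (V=0.0000), down 75.8280 (V=24.9720). Price 2.0787; hedge Δ=-0.5530, bond B=49.1957.
  t=0,j=0: stock 60.0000 → up 85.2000 (V=2.0787), down 53.4000 (V=20.7176). Price 3.0800; hedge Δ=-0.5861, bond B=38.2478.
Each (Δ,B) replicates both successor values, so the strategy is self-financing and V0 is arbitrage-free.

(0,0): Delta=-0.5861 Bond=38.2478
(1,0): Delta=-1.0000 Bond=74.1176
(1,1): Delta=-0.5530 Bond=49.1957
V0=3.0800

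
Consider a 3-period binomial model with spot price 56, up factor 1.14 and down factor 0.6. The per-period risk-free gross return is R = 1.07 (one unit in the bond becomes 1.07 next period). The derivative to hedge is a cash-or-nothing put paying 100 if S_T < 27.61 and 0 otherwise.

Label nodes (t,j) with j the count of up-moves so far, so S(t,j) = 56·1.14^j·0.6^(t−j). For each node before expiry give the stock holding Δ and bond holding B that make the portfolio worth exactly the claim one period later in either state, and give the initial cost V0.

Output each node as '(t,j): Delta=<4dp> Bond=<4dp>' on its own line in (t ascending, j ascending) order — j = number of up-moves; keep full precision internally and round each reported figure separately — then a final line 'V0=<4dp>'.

(0,0): Delta=-0.6518 Bond=40.2581
(1,0): Delta=-4.4832 Bond=171.8122
(1,1): Delta=-0.3514 Bond=23.9027
(2,0): Delta=0.0000 Bond=93.4579
(2,1): Delta=-4.8346 Bond=197.3001
(2,2): Delta=0.0000 Bond=0.0000
V0=3.7595

Risk-neutral probability p* = (R−d)/(u−d) = (1.07−0.6)/(1.14−0.6) = 0.8704.
At expiry t=3: V(3,0)=100.0000, V(3,1)=100.0000, V(3,2)=0.0000, V(3,3)=0.0000
  t=2,j=0: stock 20.1600 → up 22.9824 (V=100.0000), down 12.0960 (V=100.0000). Price 93.4579; hedge Δ=0.0000, bond B=93.4579.
  t=2,j=1: stock 38.3040 → up 43.6666 (V=0.0000), down 22.9824 (V=100.0000). Price 12.1149; hedge Δ=-4.8346, bond B=197.3001.
  t=2,j=2: stock 72.7776 → up 82.9665 (V=0.0000), down 43.6666 (V=0.0000). Price 0.0000; hedge Δ=0.0000, bond B=0.0000.
  t=1,j=0: stock 33.6000 → up 38.3040 (V=12.1149), down 20.1600 (V=93.4579). Price 21.1770; hedge Δ=-4.4832, bond B=171.8122.
  t=1,j=1: stock 63.8400 → up 72.7776 (V=0.0000), down 38.3040 (V=12.1149). Price 1.4677; hedge Δ=-0.3514, bond B=23.9027.
  t=0,j=0: stock 56.0000 → up 63.8400 (V=1.4677), down 33.6000 (V=21.1770). Price 3.7595; hedge Δ=-0.6518, bond B=40.2581.
Check: Δ(0,0)·S0 + B(0,0) = 3.7595 = V0.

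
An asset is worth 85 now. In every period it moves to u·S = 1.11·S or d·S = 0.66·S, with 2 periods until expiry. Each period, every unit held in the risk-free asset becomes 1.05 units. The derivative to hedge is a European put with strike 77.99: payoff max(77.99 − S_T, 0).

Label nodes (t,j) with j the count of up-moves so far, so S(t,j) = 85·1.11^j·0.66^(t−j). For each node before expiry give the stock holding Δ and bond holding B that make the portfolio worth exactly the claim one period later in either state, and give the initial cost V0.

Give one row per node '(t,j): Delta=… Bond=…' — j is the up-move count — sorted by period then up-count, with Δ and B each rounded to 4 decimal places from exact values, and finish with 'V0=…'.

(0,0): Delta=-0.4230 Bond=39.9115
(1,0): Delta=-1.0000 Bond=74.2762
(1,1): Delta=-0.3702 Bond=36.9272
V0=3.9556

The replicating-portfolio and risk-neutral prices coincide; use p* = (1.05−0.66)/(1.11−0.66) = 0.8667 for the latter.
Terminal values V(2,·): V(2,0)=40.9640, V(2,1)=15.7190, V(2,2)=0.0000
(1,0): S=56.1000. Δ = (V_up−V_dn)/(S_up−S_dn) = (15.7190−40.9640)/(62.2710−37.0260) = -1.0000. V = [p*·15.7190 + (1−p*)·40.9640]/1.05 = 18.1762. B = V − Δ·S = 74.2762.
(1,1): S=94.3500. Δ = (V_up−V_dn)/(S_up−S_dn) = (0.0000−15.7190)/(104.7285−62.2710) = -0.3702. V = [p*·0.0000 + (1−p*)·15.7190]/1.05 = 1.9961. B = V − Δ·S = 36.9272.
(0,0): S=85.0000. Δ = (V_up−V_dn)/(S_up−S_dn) = (1.9961−18.1762)/(94.3500−56.1000) = -0.4230. V = [p*·1.9961 + (1−p*)·18.1762]/1.05 = 3.9556. B = V − Δ·S = 39.9115.
Check: Δ(0,0)·S0 + B(0,0) = 3.9556 = V0.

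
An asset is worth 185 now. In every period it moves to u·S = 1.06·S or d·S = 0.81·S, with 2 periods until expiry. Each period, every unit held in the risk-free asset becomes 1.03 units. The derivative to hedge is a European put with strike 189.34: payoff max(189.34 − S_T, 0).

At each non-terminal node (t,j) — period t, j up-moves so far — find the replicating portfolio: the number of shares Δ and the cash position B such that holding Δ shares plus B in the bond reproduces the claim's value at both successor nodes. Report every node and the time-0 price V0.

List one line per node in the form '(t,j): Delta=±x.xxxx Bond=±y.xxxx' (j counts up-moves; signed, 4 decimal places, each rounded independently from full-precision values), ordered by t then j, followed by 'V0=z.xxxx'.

Under the risk-neutral measure, an up-move has probability p* = (R−d)/(u−d) = 0.8800 and values discount at R = 1.03.
Payoff layer (t=2): V(2,0)=67.9615, V(2,1)=30.4990, V(2,2)=0.0000
  t=1,j=0: stock 149.8500 → up 158.8410 (V=30.4990), down 121.3785 (V=67.9615). Price 33.9752; hedge Δ=-1.0000, bond B=183.8252.
  t=1,j=1: stock 196.1000 → up 207.8660 (V=0.0000), down 158.8410 (V=30.4990). Price 3.5533; hedge Δ=-0.6221, bond B=125.5493.
  t=0,j=0: stock 185.0000 → up 196.1000 (V=3.5533), down 149.8500 (V=33.9752). Price 6.9941; hedge Δ=-0.6578, bond B=128.6819.
Each (Δ,B) replicates both successor values, so the strategy is self-financing and V0 is arbitrage-free.

(0,0): Delta=-0.6578 Bond=128.6819
(1,0): Delta=-1.0000 Bond=183.8252
(1,1): Delta=-0.6221 Bond=125.5493
V0=6.9941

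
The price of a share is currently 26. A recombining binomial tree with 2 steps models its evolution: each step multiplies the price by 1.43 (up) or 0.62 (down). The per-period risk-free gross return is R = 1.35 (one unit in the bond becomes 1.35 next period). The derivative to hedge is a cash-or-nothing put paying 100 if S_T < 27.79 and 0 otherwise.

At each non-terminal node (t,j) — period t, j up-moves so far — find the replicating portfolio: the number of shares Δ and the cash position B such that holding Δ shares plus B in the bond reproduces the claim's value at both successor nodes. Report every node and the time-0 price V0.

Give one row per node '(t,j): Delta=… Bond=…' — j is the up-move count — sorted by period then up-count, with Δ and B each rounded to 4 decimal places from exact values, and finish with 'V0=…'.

Under the risk-neutral measure, an up-move has probability p* = (R−d)/(u−d) = 0.9012 and values discount at R = 1.35.
At expiry t=2: V(2,0)=100.0000, V(2,1)=100.0000, V(2,2)=0.0000
(1,0): S=16.1200. Δ = (V_up−V_dn)/(S_up−S_dn) = (100.0000−100.0000)/(23.0516−9.9944) = 0.0000. V = [p*·100.0000 + (1−p*)·100.0000]/1.35 = 74.0741. B = V − Δ·S = 74.0741.
(1,1): S=37.1800. Δ = (V_up−V_dn)/(S_up−S_dn) = (0.0000−100.0000)/(53.1674−23.0516) = -3.3205. V = [p*·0.0000 + (1−p*)·100.0000]/1.35 = 7.3160. B = V − Δ·S = 130.7727.
(0,0): S=26.0000. Δ = (V_up−V_dn)/(S_up−S_dn) = (7.3160−74.0741)/(37.1800−16.1200) = -3.1699. V = [p*·7.3160 + (1−p*)·74.0741]/1.35 = 10.3032. B = V − Δ·S = 92.7207.
The time-0 hedge costs 10.3032, which is the no-arbitrage price.

(0,0): Delta=-3.1699 Bond=92.7207
(1,0): Delta=0.0000 Bond=74.0741
(1,1): Delta=-3.3205 Bond=130.7727
V0=10.3032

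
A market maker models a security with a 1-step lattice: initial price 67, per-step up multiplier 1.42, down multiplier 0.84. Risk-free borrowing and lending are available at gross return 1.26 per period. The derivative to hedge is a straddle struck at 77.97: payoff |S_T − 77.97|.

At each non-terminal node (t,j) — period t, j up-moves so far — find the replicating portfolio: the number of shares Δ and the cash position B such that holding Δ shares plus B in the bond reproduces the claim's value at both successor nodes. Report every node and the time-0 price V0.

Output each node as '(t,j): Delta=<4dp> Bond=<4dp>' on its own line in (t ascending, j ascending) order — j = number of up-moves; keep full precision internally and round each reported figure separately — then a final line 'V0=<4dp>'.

Since d<R<u, set p* = (R−d)/(u−d) = 0.7241; price each node as the discounted p*-expectation of its children.
At expiry t=1: V(1,0)=21.6900, V(1,1)=17.1700
(0,0): S=67.0000. Δ = (V_up−V_dn)/(S_up−S_dn) = (17.1700−21.6900)/(95.1400−56.2800) = -0.1163. V = [p*·17.1700 + (1−p*)·21.6900]/1.26 = 14.6166. B = V − Δ·S = 22.4097.
Check: Δ(0,0)·S0 + B(0,0) = 14.6166 = V0.

(0,0): Delta=-0.1163 Bond=22.4097
V0=14.6166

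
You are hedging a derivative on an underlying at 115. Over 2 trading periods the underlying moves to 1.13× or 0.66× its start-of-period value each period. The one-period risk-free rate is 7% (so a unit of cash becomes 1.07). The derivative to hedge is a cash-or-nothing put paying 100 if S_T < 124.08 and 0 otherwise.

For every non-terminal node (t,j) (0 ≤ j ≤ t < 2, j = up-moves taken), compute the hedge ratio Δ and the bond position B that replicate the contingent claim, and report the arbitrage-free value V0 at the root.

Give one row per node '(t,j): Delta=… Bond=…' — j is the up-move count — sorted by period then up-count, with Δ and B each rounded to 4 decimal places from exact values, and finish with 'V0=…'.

Since d<R<u, set p* = (R−d)/(u−d) = 0.8723; price each node as the discounted p*-expectation of its children.
Terminal payoffs: V(2,0)=100.0000, V(2,1)=100.0000, V(2,2)=0.0000
  t=1,j=0: stock 75.9000 → up 85.7670 (V=100.0000), down 50.0940 (V=100.0000). Price 93.4579; hedge Δ=0.0000, bond B=93.4579.
  t=1,j=1: stock 129.9500 → up 146.8435 (V=0.0000), down 85.7670 (V=100.0000). Price 11.9308; hedge Δ=-1.6373, bond B=224.6968.
  t=0,j=0: stock 115.0000 → up 129.9500 (V=11.9308), down 75.9000 (V=93.4579). Price 20.8771; hedge Δ=-1.5084, bond B=194.3391.
Check: Δ(0,0)·S0 + B(0,0) = 20.8771 = V0.

(0,0): Delta=-1.5084 Bond=194.3391
(1,0): Delta=0.0000 Bond=93.4579
(1,1): Delta=-1.6373 Bond=224.6968
V0=20.8771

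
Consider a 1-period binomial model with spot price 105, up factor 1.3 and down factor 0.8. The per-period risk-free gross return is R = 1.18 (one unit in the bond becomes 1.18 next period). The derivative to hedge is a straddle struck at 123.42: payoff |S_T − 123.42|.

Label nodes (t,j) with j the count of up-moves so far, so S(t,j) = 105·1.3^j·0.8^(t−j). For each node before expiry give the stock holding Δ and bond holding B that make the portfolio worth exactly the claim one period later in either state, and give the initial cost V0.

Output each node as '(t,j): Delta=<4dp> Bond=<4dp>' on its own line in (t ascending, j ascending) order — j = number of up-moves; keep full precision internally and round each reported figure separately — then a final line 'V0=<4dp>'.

The replicating-portfolio and risk-neutral prices coincide; use p* = (1.18−0.8)/(1.3−0.8) = 0.7600 for the latter.
Terminal payoffs: V(1,0)=39.4200, V(1,1)=13.0800
Node (0,0) S=105.0000: V=(p*·13.0800+(1−p*)·39.4200)/1.18=16.4420; Δ=(13.0800−39.4200)/(136.5000−84.0000)=-0.5017; B=V−Δ·S=69.1220
Root portfolio cost Δ·105+B reproduces V0=16.4420.

(0,0): Delta=-0.5017 Bond=69.1220
V0=16.4420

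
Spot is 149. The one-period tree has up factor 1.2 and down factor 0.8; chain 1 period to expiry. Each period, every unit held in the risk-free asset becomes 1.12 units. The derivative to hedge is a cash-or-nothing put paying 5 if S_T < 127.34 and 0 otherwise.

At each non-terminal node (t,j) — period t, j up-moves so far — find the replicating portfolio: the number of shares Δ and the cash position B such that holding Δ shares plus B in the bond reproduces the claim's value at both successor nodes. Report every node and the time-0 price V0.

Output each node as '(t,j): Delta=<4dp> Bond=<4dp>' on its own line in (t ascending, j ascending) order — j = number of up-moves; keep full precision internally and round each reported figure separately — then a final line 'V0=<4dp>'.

Risk-neutral probability p* = (R−d)/(u−d) = (1.12−0.8)/(1.2−0.8) = 0.8000.
At expiry t=1: V(1,0)=5.0000, V(1,1)=0.0000
Node (0,0) S=149.0000: V=(p*·0.0000+(1−p*)·5.0000)/1.12=0.8929; Δ=(0.0000−5.0000)/(178.8000−119.2000)=-0.0839; B=V−Δ·S=13.3929
Check: Δ(0,0)·S0 + B(0,0) = 0.8929 = V0.

(0,0): Delta=-0.0839 Bond=13.3929
V0=0.8929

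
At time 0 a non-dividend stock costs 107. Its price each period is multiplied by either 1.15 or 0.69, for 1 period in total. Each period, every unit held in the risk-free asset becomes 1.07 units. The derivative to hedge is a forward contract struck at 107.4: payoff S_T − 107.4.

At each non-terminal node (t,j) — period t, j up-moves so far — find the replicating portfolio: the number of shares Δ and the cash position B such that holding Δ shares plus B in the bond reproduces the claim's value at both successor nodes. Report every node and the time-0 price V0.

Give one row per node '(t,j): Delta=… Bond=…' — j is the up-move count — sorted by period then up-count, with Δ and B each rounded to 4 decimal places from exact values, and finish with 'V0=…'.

Under the risk-neutral measure, an up-move has probability p* = (R−d)/(u−d) = 0.8261 and values discount at R = 1.07.
Payoff layer (t=1): V(1,0)=-33.5700, V(1,1)=15.6500
Node (0,0) S=107.0000: V=(p*·15.6500+(1−p*)·-33.5700)/1.07=6.6262; Δ=(15.6500−-33.5700)/(123.0500−73.8300)=1.0000; B=V−Δ·S=-100.3738
The time-0 hedge costs 6.6262, which is the no-arbitrage price.

(0,0): Delta=1.0000 Bond=-100.3738
V0=6.6262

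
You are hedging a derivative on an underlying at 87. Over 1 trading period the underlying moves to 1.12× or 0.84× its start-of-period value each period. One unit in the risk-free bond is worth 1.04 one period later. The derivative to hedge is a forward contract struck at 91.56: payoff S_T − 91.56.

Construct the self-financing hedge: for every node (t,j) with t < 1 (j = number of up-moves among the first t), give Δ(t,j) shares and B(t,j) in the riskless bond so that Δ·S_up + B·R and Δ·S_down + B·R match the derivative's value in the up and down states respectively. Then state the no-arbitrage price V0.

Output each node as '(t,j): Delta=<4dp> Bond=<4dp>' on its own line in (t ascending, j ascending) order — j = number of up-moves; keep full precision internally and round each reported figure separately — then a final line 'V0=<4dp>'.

(0,0): Delta=1.0000 Bond=-88.0385
V0=-1.0385

Risk-neutral probability p* = (R−d)/(u−d) = (1.04−0.84)/(1.12−0.84) = 0.7143.
Terminal values V(1,·): V(1,0)=-18.4800, V(1,1)=5.8800
Node (0,0) S=87.0000: V=(p*·5.8800+(1−p*)·-18.4800)/1.04=-1.0385; Δ=(5.8800−-18.4800)/(97.4400−73.0800)=1.0000; B=V−Δ·S=-88.0385
Self-financing check: at every node Δ·S+B equals the discounted successor values.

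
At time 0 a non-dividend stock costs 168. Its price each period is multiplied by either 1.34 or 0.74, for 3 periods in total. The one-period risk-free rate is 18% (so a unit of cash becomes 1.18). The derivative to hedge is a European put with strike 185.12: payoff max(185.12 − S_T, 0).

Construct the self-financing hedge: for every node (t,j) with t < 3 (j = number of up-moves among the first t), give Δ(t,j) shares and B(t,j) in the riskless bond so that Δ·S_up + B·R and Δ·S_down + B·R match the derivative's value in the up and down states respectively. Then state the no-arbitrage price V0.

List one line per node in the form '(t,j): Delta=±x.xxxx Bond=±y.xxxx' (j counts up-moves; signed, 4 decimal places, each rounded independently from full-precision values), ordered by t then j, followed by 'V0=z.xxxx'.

Risk-neutral probability p* = (R−d)/(u−d) = (1.18−0.74)/(1.34−0.74) = 0.7333.
Terminal values V(3,·): V(3,0)=117.0424, V(3,1)=61.8443, V(3,2)=0.0000, V(3,3)=0.0000
  t=2,j=0: stock 91.9968 → up 123.2757 (V=61.8443), down 68.0776 (V=117.0424). Price 64.8846; hedge Δ=-1.0000, bond B=156.8814.
  t=2,j=1: stock 166.5888 → up 223.2290 (V=0.0000), down 123.2757 (V=61.8443). Price 13.9761; hedge Δ=-0.6187, bond B=117.0499.
  t=2,j=2: stock 301.6608 → up 404.2255 (V=0.0000), down 223.2290 (V=0.0000). Price 0.0000; hedge Δ=0.0000, bond B=0.0000.
  t=1,j=0: stock 124.3200 → up 166.5888 (V=13.9761), down 91.9968 (V=64.8846). Price 23.3489; hedge Δ=-0.6825, bond B=108.1963.
  t=1,j=1: stock 225.1200 → up 301.6608 (V=0.0000), down 166.5888 (V=13.9761). Price 3.1584; hedge Δ=-0.1035, bond B=26.4520.
  t=0,j=0: stock 168.0000 → up 225.1200 (V=3.1584), down 124.3200 (V=23.3489). Price 7.2395; hedge Δ=-0.2003, bond B=40.8902.
Each (Δ,B) replicates both successor values, so the strategy is self-financing and V0 is arbitrage-free.

(0,0): Delta=-0.2003 Bond=40.8902
(1,0): Delta=-0.6825 Bond=108.1963
(1,1): Delta=-0.1035 Bond=26.4520
(2,0): Delta=-1.0000 Bond=156.8814
(2,1): Delta=-0.6187 Bond=117.0499
(2,2): Delta=0.0000 Bond=0.0000
V0=7.2395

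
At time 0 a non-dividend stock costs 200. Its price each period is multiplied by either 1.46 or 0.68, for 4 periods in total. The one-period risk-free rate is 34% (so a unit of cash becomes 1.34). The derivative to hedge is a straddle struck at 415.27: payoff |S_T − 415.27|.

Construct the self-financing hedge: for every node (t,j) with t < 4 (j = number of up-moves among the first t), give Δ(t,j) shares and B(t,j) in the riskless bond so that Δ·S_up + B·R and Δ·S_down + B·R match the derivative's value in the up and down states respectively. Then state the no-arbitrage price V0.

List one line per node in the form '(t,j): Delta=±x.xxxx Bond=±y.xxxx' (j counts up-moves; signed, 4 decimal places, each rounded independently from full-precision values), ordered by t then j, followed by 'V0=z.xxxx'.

(0,0): Delta=0.5812 Bond=-28.6867
(1,0): Delta=-0.9400 Bond=168.4497
(1,1): Delta=0.7101 Bond=-76.0565
(2,0): Delta=-1.0000 Bond=231.2709
(2,1): Delta=-0.9349 Bond=224.7138
(2,2): Delta=0.8494 Bond=-161.3028
(3,0): Delta=-1.0000 Bond=309.9030
(3,1): Delta=-1.0000 Bond=309.9030
(3,2): Delta=-0.9294 Bond=299.5189
(3,3): Delta=1.0000 Bond=-309.9030
V0=87.5620

Since d<R<u, set p* = (R−d)/(u−d) = 0.8462; price each node as the discounted p*-expectation of its children.
At expiry t=4: V(4,0)=372.5072, V(4,1)=323.4559, V(4,2)=218.1396, V(4,3)=7.9805, V(4,4)=493.4737
Node (3,0) S=62.8864: V=(p*·323.4559+(1−p*)·372.5072)/1.34=247.0166; Δ=(323.4559−372.5072)/(91.8141−42.7628)=-1.0000; B=V−Δ·S=309.9030
Node (3,1) S=135.0208: V=(p*·218.1396+(1−p*)·323.4559)/1.34=174.8822; Δ=(218.1396−323.4559)/(197.1304−91.8141)=-1.0000; B=V−Δ·S=309.9030
Node (3,2) S=289.8976: V=(p*·7.9805+(1−p*)·218.1396)/1.34=30.0841; Δ=(7.9805−218.1396)/(423.2505−197.1304)=-0.9294; B=V−Δ·S=299.5189
Node (3,3) S=622.4272: V=(p*·493.4737+(1−p*)·7.9805)/1.34=312.5242; Δ=(493.4737−7.9805)/(908.7437−423.2505)=1.0000; B=V−Δ·S=-309.9030
Node (2,0) S=92.4800: V=(p*·174.8822+(1−p*)·247.0166)/1.34=138.7909; Δ=(174.8822−247.0166)/(135.0208−62.8864)=-1.0000; B=V−Δ·S=231.2709
Node (2,1) S=198.5600: V=(p*·30.0841+(1−p*)·174.8822)/1.34=39.0752; Δ=(30.0841−174.8822)/(289.8976−135.0208)=-0.9349; B=V−Δ·S=224.7138
Node (2,2) S=426.3200: V=(p*·312.5242+(1−p*)·30.0841)/1.34=200.7999; Δ=(312.5242−30.0841)/(622.4272−289.8976)=0.8494; B=V−Δ·S=-161.3028
Node (1,0) S=136.0000: V=(p*·39.0752+(1−p*)·138.7909)/1.34=40.6090; Δ=(39.0752−138.7909)/(198.5600−92.4800)=-0.9400; B=V−Δ·S=168.4497
Node (1,1) S=292.0000: V=(p*·200.7999+(1−p*)·39.0752)/1.34=131.2830; Δ=(200.7999−39.0752)/(426.3200−198.5600)=0.7101; B=V−Δ·S=-76.0565
Node (0,0) S=200.0000: V=(p*·131.2830+(1−p*)·40.6090)/1.34=87.5620; Δ=(131.2830−40.6090)/(292.0000−136.0000)=0.5812; B=V−Δ·S=-28.6867
Each (Δ,B) replicates both successor values, so the strategy is self-financing and V0 is arbitrage-free.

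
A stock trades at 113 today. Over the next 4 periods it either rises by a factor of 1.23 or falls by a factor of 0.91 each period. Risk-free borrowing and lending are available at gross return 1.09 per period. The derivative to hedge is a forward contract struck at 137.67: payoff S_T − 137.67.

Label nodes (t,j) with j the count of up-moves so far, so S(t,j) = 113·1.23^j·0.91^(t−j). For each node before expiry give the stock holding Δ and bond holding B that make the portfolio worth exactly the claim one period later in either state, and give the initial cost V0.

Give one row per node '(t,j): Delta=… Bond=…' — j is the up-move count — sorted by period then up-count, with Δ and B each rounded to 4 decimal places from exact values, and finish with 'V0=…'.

Under the risk-neutral measure, an up-move has probability p* = (R−d)/(u−d) = 0.5625 and values discount at R = 1.09.
Terminal payoffs: V(4,0)=-60.1803, V(4,1)=-32.9312, V(4,2)=3.9001, V(4,3)=53.6830, V(4,4)=120.9719
Node (3,0) S=85.1535: V=(p*·-32.9312+(1−p*)·-60.1803)/1.09=-41.1492; Δ=(-32.9312−-60.1803)/(104.7388−77.4897)=1.0000; B=V−Δ·S=-126.3028
Node (3,1) S=115.0976: V=(p*·3.9001+(1−p*)·-32.9312)/1.09=-11.2051; Δ=(3.9001−-32.9312)/(141.5701−104.7388)=1.0000; B=V−Δ·S=-126.3028
Node (3,2) S=155.5715: V=(p*·53.6830+(1−p*)·3.9001)/1.09=29.2688; Δ=(53.6830−3.9001)/(191.3530−141.5701)=1.0000; B=V−Δ·S=-126.3028
Node (3,3) S=210.2780: V=(p*·120.9719+(1−p*)·53.6830)/1.09=83.9752; Δ=(120.9719−53.6830)/(258.6419−191.3530)=1.0000; B=V−Δ·S=-126.3028
Node (2,0) S=93.5753: V=(p*·-11.2051+(1−p*)·-41.1492)/1.09=-22.2988; Δ=(-11.2051−-41.1492)/(115.0976−85.1535)=1.0000; B=V−Δ·S=-115.8741
Node (2,1) S=126.4809: V=(p*·29.2688+(1−p*)·-11.2051)/1.09=10.6068; Δ=(29.2688−-11.2051)/(155.5715−115.0976)=1.0000; B=V−Δ·S=-115.8741
Node (2,2) S=170.9577: V=(p*·83.9752+(1−p*)·29.2688)/1.09=55.0836; Δ=(83.9752−29.2688)/(210.2780−155.5715)=1.0000; B=V−Δ·S=-115.8741
Node (1,0) S=102.8300: V=(p*·10.6068+(1−p*)·-22.2988)/1.09=-3.4765; Δ=(10.6068−-22.2988)/(126.4809−93.5753)=1.0000; B=V−Δ·S=-106.3065
Node (1,1) S=138.9900: V=(p*·55.0836+(1−p*)·10.6068)/1.09=32.6835; Δ=(55.0836−10.6068)/(170.9577−126.4809)=1.0000; B=V−Δ·S=-106.3065
Node (0,0) S=113.0000: V=(p*·32.6835+(1−p*)·-3.4765)/1.09=15.4711; Δ=(32.6835−-3.4765)/(138.9900−102.8300)=1.0000; B=V−Δ·S=-97.5289
Self-financing check: at every node Δ·S+B equals the discounted successor values.

(0,0): Delta=1.0000 Bond=-97.5289
(1,0): Delta=1.0000 Bond=-106.3065
(1,1): Delta=1.0000 Bond=-106.3065
(2,0): Delta=1.0000 Bond=-115.8741
(2,1): Delta=1.0000 Bond=-115.8741
(2,2): Delta=1.0000 Bond=-115.8741
(3,0): Delta=1.0000 Bond=-126.3028
(3,1): Delta=1.0000 Bond=-126.3028
(3,2): Delta=1.0000 Bond=-126.3028
(3,3): Delta=1.0000 Bond=-126.3028
V0=15.4711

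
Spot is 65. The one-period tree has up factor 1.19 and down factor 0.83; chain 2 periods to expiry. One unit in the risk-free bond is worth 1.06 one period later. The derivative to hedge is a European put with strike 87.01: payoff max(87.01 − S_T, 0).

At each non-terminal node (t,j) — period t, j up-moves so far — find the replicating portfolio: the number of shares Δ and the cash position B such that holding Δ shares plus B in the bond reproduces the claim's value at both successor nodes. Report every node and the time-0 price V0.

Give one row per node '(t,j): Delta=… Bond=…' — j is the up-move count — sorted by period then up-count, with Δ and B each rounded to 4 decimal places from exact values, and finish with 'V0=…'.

(0,0): Delta=-0.8703 Bond=70.8359
(1,0): Delta=-1.0000 Bond=82.0849
(1,1): Delta=-0.8191 Bond=71.1303
V0=14.2682

Risk-neutral probability p* = (R−d)/(u−d) = (1.06−0.83)/(1.19−0.83) = 0.6389.
Terminal payoffs: V(2,0)=42.2315, V(2,1)=22.8095, V(2,2)=0.0000
(1,0): S=53.9500. Δ = (V_up−V_dn)/(S_up−S_dn) = (22.8095−42.2315)/(64.2005−44.7785) = -1.0000. V = [p*·22.8095 + (1−p*)·42.2315]/1.06 = 28.1349. B = V − Δ·S = 82.0849.
(1,1): S=77.3500. Δ = (V_up−V_dn)/(S_up−S_dn) = (0.0000−22.8095)/(92.0465−64.2005) = -0.8191. V = [p*·0.0000 + (1−p*)·22.8095]/1.06 = 7.7705. B = V − Δ·S = 71.1303.
(0,0): S=65.0000. Δ = (V_up−V_dn)/(S_up−S_dn) = (7.7705−28.1349)/(77.3500−53.9500) = -0.8703. V = [p*·7.7705 + (1−p*)·28.1349]/1.06 = 14.2682. B = V − Δ·S = 70.8359.
Each (Δ,B) replicates both successor values, so the strategy is self-financing and V0 is arbitrage-free.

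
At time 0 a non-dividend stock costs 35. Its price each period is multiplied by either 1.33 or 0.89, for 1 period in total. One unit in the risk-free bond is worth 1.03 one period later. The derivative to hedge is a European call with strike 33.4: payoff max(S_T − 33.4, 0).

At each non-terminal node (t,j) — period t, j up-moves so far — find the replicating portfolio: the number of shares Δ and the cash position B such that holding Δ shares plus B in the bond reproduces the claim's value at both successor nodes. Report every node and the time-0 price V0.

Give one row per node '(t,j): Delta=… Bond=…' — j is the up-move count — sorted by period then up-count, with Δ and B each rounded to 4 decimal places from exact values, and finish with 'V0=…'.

No-arbitrage ⇒ martingale measure with p* = (R−d)/(u−d) = 0.3182.
Payoff layer (t=1): V(1,0)=0.0000, V(1,1)=13.1500
  t=0,j=0: stock 35.0000 → up 46.5500 (V=13.1500), down 31.1500 (V=0.0000). Price 4.0622; hedge Δ=0.8539, bond B=-25.8241.
Root portfolio cost Δ·35+B reproduces V0=4.0622.

(0,0): Delta=0.8539 Bond=-25.8241
V0=4.0622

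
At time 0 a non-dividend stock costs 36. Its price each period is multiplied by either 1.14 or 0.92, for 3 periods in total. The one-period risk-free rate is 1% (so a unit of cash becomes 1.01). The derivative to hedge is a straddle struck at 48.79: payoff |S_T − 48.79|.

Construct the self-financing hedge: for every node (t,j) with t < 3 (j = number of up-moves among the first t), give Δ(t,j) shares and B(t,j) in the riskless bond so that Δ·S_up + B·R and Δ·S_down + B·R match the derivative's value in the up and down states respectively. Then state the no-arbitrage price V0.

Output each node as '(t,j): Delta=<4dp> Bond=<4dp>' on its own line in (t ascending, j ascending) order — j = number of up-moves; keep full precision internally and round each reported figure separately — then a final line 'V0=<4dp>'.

The replicating-portfolio and risk-neutral prices coincide; use p* = (1.01−0.92)/(1.14−0.92) = 0.4091 for the latter.
Terminal payoffs: V(3,0)=20.7572, V(3,1)=14.0537, V(3,2)=5.7472, V(3,3)=4.5456
Node (2,0) S=30.4704: V=(p*·14.0537+(1−p*)·20.7572)/1.01=17.8365; Δ=(14.0537−20.7572)/(34.7363−28.0328)=-1.0000; B=V−Δ·S=48.3069
Node (2,1) S=37.7568: V=(p*·5.7472+(1−p*)·14.0537)/1.01=10.5501; Δ=(5.7472−14.0537)/(43.0428−34.7363)=-1.0000; B=V−Δ·S=48.3069
Node (2,2) S=46.7856: V=(p*·4.5456+(1−p*)·5.7472)/1.01=5.2036; Δ=(4.5456−5.7472)/(53.3356−43.0428)=-0.1167; B=V−Δ·S=10.6657
Node (1,0) S=33.1200: V=(p*·10.5501+(1−p*)·17.8365)/1.01=14.7086; Δ=(10.5501−17.8365)/(37.7568−30.4704)=-1.0000; B=V−Δ·S=47.8286
Node (1,1) S=41.0400: V=(p*·5.2036+(1−p*)·10.5501)/1.01=8.2801; Δ=(5.2036−10.5501)/(46.7856−37.7568)=-0.5922; B=V−Δ·S=32.5824
Node (0,0) S=36.0000: V=(p*·8.2801+(1−p*)·14.7086)/1.01=11.9592; Δ=(8.2801−14.7086)/(41.0400−33.1200)=-0.8117; B=V−Δ·S=41.1798
Each (Δ,B) replicates both successor values, so the strategy is self-financing and V0 is arbitrage-free.

(0,0): Delta=-0.8117 Bond=41.1798
(1,0): Delta=-1.0000 Bond=47.8286
(1,1): Delta=-0.5922 Bond=32.5824
(2,0): Delta=-1.0000 Bond=48.3069
(2,1): Delta=-1.0000 Bond=48.3069
(2,2): Delta=-0.1167 Bond=10.6657
V0=11.9592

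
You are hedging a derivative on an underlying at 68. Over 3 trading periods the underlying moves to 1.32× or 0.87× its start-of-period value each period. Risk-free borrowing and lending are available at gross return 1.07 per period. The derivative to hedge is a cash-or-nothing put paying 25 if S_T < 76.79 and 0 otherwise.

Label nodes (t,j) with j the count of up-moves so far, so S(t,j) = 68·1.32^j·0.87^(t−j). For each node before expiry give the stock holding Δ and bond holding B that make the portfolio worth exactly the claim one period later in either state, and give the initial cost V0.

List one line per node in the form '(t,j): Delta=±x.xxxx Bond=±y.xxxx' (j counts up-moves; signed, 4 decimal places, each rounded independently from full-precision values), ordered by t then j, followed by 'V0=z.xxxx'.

The replicating-portfolio and risk-neutral prices coincide; use p* = (1.07−0.87)/(1.32−0.87) = 0.4444 for the latter.
Terminal payoffs: V(3,0)=25.0000, V(3,1)=25.0000, V(3,2)=0.0000, V(3,3)=0.0000
(2,0): S=51.4692. Δ = (V_up−V_dn)/(S_up−S_dn) = (25.0000−25.0000)/(67.9393−44.7782) = 0.0000. V = [p*·25.0000 + (1−p*)·25.0000]/1.07 = 23.3645. B = V − Δ·S = 23.3645.
(2,1): S=78.0912. Δ = (V_up−V_dn)/(S_up−S_dn) = (0.0000−25.0000)/(103.0804−67.9393) = -0.7114. V = [p*·0.0000 + (1−p*)·25.0000]/1.07 = 12.9803. B = V − Δ·S = 68.5358.
(2,2): S=118.4832. Δ = (V_up−V_dn)/(S_up−S_dn) = (0.0000−0.0000)/(156.3978−103.0804) = 0.0000. V = [p*·0.0000 + (1−p*)·0.0000]/1.07 = 0.0000. B = V − Δ·S = 0.0000.
(1,0): S=59.1600. Δ = (V_up−V_dn)/(S_up−S_dn) = (12.9803−23.3645)/(78.0912−51.4692) = -0.3901. V = [p*·12.9803 + (1−p*)·23.3645]/1.07 = 17.5227. B = V − Δ·S = 40.5987.
(1,1): S=89.7600. Δ = (V_up−V_dn)/(S_up−S_dn) = (0.0000−12.9803)/(118.4832−78.0912) = -0.3214. V = [p*·0.0000 + (1−p*)·12.9803]/1.07 = 6.7395. B = V − Δ·S = 35.5845.
(0,0): S=68.0000. Δ = (V_up−V_dn)/(S_up−S_dn) = (6.7395−17.5227)/(89.7600−59.1600) = -0.3524. V = [p*·6.7395 + (1−p*)·17.5227]/1.07 = 11.8973. B = V − Δ·S = 35.8600.
Check: Δ(0,0)·S0 + B(0,0) = 11.8973 = V0.

(0,0): Delta=-0.3524 Bond=35.8600
(1,0): Delta=-0.3901 Bond=40.5987
(1,1): Delta=-0.3214 Bond=35.5845
(2,0): Delta=0.0000 Bond=23.3645
(2,1): Delta=-0.7114 Bond=68.5358
(2,2): Delta=0.0000 Bond=0.0000
V0=11.8973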